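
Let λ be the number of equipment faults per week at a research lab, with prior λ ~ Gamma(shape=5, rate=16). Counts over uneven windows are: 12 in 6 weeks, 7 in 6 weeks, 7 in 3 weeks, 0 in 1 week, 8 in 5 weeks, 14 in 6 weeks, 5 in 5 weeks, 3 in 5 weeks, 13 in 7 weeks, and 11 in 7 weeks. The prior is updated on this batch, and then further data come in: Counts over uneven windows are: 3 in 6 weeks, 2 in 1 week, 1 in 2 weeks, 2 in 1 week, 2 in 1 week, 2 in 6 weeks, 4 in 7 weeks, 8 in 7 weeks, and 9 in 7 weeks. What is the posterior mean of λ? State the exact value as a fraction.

Total count: 12 + 7 + 7 + 0 + 8 + 14 + 5 + 3 + 13 + 11 = 80.
Total exposure: 6 + 6 + 3 + 1 + 5 + 6 + 5 + 5 + 7 + 7 = 51 weeks.
After the first batch: Gamma(5 + 80, 16 + 51) = Gamma(85, 67).
Total count: 3 + 2 + 1 + 2 + 2 + 2 + 4 + 8 + 9 = 33.
Total exposure: 6 + 1 + 2 + 1 + 1 + 6 + 7 + 7 + 7 = 38 weeks.
After the second batch: Gamma(85 + 33, 67 + 38) = Gamma(118, 105).
Posterior mean = α'/β' = 118/105.

118/105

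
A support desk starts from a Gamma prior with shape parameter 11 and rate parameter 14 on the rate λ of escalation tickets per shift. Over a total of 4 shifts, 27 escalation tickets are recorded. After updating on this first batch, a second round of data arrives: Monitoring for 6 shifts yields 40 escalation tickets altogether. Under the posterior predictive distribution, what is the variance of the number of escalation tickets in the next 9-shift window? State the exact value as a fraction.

Total count 27 over total exposure 4 shifts.
After the first batch: Gamma(11 + 27, 14 + 4) = Gamma(38, 18).
Total count 40 over total exposure 6 shifts.
After the second batch: Gamma(38 + 40, 18 + 6) = Gamma(78, 24).
The posterior predictive for a window of length T is Negative Binomial with variance T·α'·(β'+T)/β'² = 9·78·33/576 = 1287/32.

1287/32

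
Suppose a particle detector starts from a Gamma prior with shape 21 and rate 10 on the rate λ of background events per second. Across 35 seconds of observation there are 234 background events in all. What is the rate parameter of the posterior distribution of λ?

Total count 234 over total exposure 35 seconds.
The Gamma prior is conjugate for the Poisson rate, so λ | data ~ Gamma(21+234, 10+35) = Gamma(255, 45).

45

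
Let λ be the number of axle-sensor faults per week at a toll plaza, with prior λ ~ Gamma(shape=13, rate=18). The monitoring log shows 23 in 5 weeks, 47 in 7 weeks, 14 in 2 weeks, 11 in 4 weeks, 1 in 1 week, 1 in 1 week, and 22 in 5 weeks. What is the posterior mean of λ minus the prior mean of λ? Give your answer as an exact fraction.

Total count: 23 + 47 + 14 + 11 + 1 + 1 + 22 = 119.
Total exposure: 5 + 7 + 2 + 4 + 1 + 1 + 5 = 25 weeks.
The Gamma prior is conjugate for the Poisson rate, so λ | data ~ Gamma(13+119, 18+25) = Gamma(132, 43).
Posterior mean = 132/43 = 132/43; prior mean = 13/18 = 13/18. Difference = 132/43 − 13/18 = 1817/774.

1817/774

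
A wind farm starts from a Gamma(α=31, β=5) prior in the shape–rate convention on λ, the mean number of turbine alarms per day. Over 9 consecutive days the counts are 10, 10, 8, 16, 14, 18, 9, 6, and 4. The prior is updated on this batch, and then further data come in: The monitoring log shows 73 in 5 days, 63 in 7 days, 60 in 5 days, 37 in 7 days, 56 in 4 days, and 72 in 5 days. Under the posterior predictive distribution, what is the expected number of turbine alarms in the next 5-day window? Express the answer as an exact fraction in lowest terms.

2435/47

Total count: 10 + 10 + 8 + 16 + 14 + 18 + 9 + 6 + 4 = 95.
Total exposure: 9 days.
After the first batch: Gamma(31 + 95, 5 + 9) = Gamma(126, 14).
Total count: 73 + 63 + 60 + 37 + 56 + 72 = 361.
Total exposure: 5 + 7 + 5 + 7 + 4 + 5 = 33 days.
After the second batch: Gamma(126 + 361, 14 + 33) = Gamma(487, 47).
Predictive mean over a 5-day window = T·E[λ|data] = 5·487/47 = 2435/47.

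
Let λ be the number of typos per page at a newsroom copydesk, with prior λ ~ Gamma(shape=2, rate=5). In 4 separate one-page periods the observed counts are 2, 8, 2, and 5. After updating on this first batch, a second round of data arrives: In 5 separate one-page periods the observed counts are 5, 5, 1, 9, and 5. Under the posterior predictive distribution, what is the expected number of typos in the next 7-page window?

Total count: 2 + 8 + 2 + 5 = 17.
Total exposure: 4 pages.
After the first batch: Gamma(2 + 17, 5 + 4) = Gamma(19, 9).
Total count: 5 + 5 + 1 + 9 + 5 = 25.
Total exposure: 5 pages.
After the second batch: Gamma(19 + 25, 9 + 5) = Gamma(44, 14).
Predictive mean over a 7-page window = T·E[λ|data] = 7·44/14 = 22.

22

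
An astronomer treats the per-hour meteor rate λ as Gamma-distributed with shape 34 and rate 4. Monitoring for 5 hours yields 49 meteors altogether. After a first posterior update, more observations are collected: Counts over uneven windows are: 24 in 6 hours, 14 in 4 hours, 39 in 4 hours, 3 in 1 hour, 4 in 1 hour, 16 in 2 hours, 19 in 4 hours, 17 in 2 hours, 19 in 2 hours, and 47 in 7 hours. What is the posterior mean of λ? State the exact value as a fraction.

95/14

Total count 49 over total exposure 5 hours.
After the first batch: Gamma(34 + 49, 4 + 5) = Gamma(83, 9).
Total count: 24 + 14 + 39 + 3 + 4 + 16 + 19 + 17 + 19 + 47 = 202.
Total exposure: 6 + 4 + 4 + 1 + 1 + 2 + 4 + 2 + 2 + 7 = 33 hours.
After the second batch: Gamma(83 + 202, 9 + 33) = Gamma(285, 42).
Posterior mean = α'/β' = 285/42 = 95/14.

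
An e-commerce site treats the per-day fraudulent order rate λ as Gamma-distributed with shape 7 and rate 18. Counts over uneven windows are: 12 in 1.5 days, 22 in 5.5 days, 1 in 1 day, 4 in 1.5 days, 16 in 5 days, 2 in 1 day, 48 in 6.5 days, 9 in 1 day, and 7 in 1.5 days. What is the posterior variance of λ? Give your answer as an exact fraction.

512/7225

Total count: 12 + 22 + 1 + 4 + 16 + 2 + 48 + 9 + 7 = 121.
Total exposure: 1.5 + 5.5 + 1 + 1.5 + 5 + 1 + 6.5 + 1 + 1.5 = 24.5 days.
The Gamma prior is conjugate for the Poisson rate, so λ | data ~ Gamma(7+121, 18+24.5) = Gamma(128, 85/2).
Posterior variance = α'/β'² = 128/(7225/4) = 512/7225.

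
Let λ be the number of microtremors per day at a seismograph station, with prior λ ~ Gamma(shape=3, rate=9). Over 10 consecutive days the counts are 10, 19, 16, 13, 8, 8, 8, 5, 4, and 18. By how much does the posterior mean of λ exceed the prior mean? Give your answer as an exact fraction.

Total count: 10 + 19 + 16 + 13 + 8 + 8 + 8 + 5 + 4 + 18 = 109.
Total exposure: 10 days.
Posterior: α' = 3 + 109 = 112, β' = 9 + 10 = 19.
Posterior mean = 112/19 = 112/19; prior mean = 3/9 = 1/3. Difference = 112/19 − 1/3 = 317/57.

317/57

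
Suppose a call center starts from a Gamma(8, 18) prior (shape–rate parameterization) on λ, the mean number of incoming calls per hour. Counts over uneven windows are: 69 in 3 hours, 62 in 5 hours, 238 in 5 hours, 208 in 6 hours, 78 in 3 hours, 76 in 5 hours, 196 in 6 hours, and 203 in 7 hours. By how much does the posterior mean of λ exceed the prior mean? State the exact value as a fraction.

Total count: 69 + 62 + 238 + 208 + 78 + 76 + 196 + 203 = 1130.
Total exposure: 3 + 5 + 5 + 6 + 3 + 5 + 6 + 7 = 40 hours.
The Gamma prior is conjugate for the Poisson rate, so λ | data ~ Gamma(8+1130, 18+40) = Gamma(1138, 58).
Posterior mean = 1138/58 = 569/29; prior mean = 8/18 = 4/9. Difference = 569/29 − 4/9 = 5005/261.

5005/261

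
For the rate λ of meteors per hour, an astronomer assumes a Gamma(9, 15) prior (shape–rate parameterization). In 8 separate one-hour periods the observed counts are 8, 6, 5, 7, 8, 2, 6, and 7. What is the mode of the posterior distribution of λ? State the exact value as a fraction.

57/23

Total count: 8 + 6 + 5 + 7 + 8 + 2 + 6 + 7 = 49.
Total exposure: 8 hours.
By Gamma–Poisson conjugacy, the posterior is Gamma(α + Σx, β + Σt) = Gamma(9 + 49, 15 + 8) = Gamma(58, 23).
Posterior mode = (α'−1)/β' = 57/23.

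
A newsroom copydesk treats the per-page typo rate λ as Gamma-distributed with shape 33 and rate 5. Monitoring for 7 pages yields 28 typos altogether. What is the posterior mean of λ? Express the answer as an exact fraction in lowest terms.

Total count 28 over total exposure 7 pages.
Gamma(α, β) with Poisson data over total exposure Σt gives posterior Gamma(α+Σx, β+Σt) = Gamma(61, 12).
Posterior mean = α'/β' = 61/12.

61/12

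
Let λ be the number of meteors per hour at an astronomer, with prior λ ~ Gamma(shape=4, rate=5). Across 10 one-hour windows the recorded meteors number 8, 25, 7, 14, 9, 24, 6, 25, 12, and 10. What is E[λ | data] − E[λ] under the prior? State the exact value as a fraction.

Total count: 8 + 25 + 7 + 14 + 9 + 24 + 6 + 25 + 12 + 10 = 140.
Total exposure: 10 hours.
Gamma(α, β) with Poisson data over total exposure Σt gives posterior Gamma(α+Σx, β+Σt) = Gamma(144, 15).
Posterior mean = 144/15 = 48/5; prior mean = 4/5 = 4/5. Difference = 48/5 − 4/5 = 44/5.

44/5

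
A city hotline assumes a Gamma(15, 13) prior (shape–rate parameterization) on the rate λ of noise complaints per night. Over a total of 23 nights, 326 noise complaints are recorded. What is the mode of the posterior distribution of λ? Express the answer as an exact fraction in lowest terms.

Total count 326 over total exposure 23 nights.
Gamma(α, β) with Poisson data over total exposure Σt gives posterior Gamma(α+Σx, β+Σt) = Gamma(341, 36).
Posterior mode = (α'−1)/β' = 340/36 = 85/9.

85/9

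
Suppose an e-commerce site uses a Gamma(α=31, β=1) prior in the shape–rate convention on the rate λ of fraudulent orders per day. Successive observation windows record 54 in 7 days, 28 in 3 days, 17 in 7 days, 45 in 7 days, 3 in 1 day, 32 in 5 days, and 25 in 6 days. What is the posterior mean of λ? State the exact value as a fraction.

235/37

Total count: 54 + 28 + 17 + 45 + 3 + 32 + 25 = 204.
Total exposure: 7 + 3 + 7 + 7 + 1 + 5 + 6 = 36 days.
Conjugate update: add total count to the shape and total exposure to the rate, giving Gamma(235, 37).
Posterior mean = α'/β' = 235/37.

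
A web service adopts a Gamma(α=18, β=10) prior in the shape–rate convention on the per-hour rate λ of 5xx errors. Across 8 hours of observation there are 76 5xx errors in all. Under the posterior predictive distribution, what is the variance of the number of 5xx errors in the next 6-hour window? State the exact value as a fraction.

Total count 76 over total exposure 8 hours.
Posterior: α' = 18 + 76 = 94, β' = 10 + 8 = 18.
The posterior predictive for a window of length T is Negative Binomial with variance T·α'·(β'+T)/β'² = 6·94·24/324 = 376/9.

376/9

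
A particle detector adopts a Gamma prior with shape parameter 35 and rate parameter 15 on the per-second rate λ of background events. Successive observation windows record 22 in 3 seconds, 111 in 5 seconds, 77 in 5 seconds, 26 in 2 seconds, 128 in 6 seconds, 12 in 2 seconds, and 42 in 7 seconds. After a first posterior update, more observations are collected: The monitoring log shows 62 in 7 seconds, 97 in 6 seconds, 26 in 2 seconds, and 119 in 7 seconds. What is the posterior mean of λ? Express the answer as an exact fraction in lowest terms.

Total count: 22 + 111 + 77 + 26 + 128 + 12 + 42 = 418.
Total exposure: 3 + 5 + 5 + 2 + 6 + 2 + 7 = 30 seconds.
After the first batch: Gamma(35 + 418, 15 + 30) = Gamma(453, 45).
Total count: 62 + 97 + 26 + 119 = 304.
Total exposure: 7 + 6 + 2 + 7 = 22 seconds.
After the second batch: Gamma(453 + 304, 45 + 22) = Gamma(757, 67).
Posterior mean = α'/β' = 757/67.

757/67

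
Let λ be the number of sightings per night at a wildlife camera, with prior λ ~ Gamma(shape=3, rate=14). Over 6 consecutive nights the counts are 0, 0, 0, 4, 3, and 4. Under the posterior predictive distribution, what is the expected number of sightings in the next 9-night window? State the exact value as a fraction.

63/10

Total count: 0 + 0 + 0 + 4 + 3 + 4 = 11.
Total exposure: 6 nights.
The Gamma prior is conjugate for the Poisson rate, so λ | data ~ Gamma(3+11, 14+6) = Gamma(14, 20).
Predictive mean over a 9-night window = T·E[λ|data] = 9·14/20 = 63/10.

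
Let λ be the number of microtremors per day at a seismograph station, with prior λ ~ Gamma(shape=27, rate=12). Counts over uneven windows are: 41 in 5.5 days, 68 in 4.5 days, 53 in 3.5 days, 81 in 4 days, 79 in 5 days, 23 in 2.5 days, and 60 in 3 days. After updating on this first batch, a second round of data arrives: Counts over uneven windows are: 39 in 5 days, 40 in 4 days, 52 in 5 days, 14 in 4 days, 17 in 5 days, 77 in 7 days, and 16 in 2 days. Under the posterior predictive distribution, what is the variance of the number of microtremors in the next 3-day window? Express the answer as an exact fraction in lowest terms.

5725/192

Total count: 41 + 68 + 53 + 81 + 79 + 23 + 60 = 405.
Total exposure: 5.5 + 4.5 + 3.5 + 4 + 5 + 2.5 + 3 = 28 days.
After the first batch: Gamma(27 + 405, 12 + 28) = Gamma(432, 40).
Total count: 39 + 40 + 52 + 14 + 17 + 77 + 16 = 255.
Total exposure: 5 + 4 + 5 + 4 + 5 + 7 + 2 = 32 days.
After the second batch: Gamma(432 + 255, 40 + 32) = Gamma(687, 72).
The posterior predictive for a window of length T is Negative Binomial with variance T·α'·(β'+T)/β'² = 3·687·75/5184 = 5725/192.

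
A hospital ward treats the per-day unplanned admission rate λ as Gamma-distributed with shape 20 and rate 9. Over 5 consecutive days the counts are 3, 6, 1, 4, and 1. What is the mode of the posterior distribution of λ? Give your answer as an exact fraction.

17/7

Total count: 3 + 6 + 1 + 4 + 1 = 15.
Total exposure: 5 days.
Conjugate update: add total count to the shape and total exposure to the rate, giving Gamma(35, 14).
Posterior mode = (α'−1)/β' = 34/14 = 17/7.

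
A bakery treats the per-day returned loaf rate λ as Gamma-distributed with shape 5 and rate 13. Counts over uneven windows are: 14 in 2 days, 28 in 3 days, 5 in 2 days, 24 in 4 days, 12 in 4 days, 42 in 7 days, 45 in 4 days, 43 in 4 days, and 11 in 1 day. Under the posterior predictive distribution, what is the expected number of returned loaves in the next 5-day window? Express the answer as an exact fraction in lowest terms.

Total count: 14 + 28 + 5 + 24 + 12 + 42 + 45 + 43 + 11 = 224.
Total exposure: 2 + 3 + 2 + 4 + 4 + 7 + 4 + 4 + 1 = 31 days.
Conjugate update: add total count to the shape and total exposure to the rate, giving Gamma(229, 44).
Predictive mean over a 5-day window = T·E[λ|data] = 5·229/44 = 1145/44.

1145/44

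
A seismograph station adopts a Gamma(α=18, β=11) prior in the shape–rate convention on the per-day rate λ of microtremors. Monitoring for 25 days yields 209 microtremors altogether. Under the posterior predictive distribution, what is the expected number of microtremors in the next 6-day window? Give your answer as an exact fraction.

227/6

Total count 209 over total exposure 25 days.
Gamma(α, β) with Poisson data over total exposure Σt gives posterior Gamma(α+Σx, β+Σt) = Gamma(227, 36).
Predictive mean over a 6-day window = T·E[λ|data] = 6·227/36 = 227/6.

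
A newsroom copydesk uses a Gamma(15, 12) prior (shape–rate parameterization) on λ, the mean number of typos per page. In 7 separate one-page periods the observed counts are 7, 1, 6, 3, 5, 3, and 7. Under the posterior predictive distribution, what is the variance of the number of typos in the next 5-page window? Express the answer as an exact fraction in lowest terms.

5640/361

Total count: 7 + 1 + 6 + 3 + 5 + 3 + 7 = 32.
Total exposure: 7 pages.
By Gamma–Poisson conjugacy, the posterior is Gamma(α + Σx, β + Σt) = Gamma(15 + 32, 12 + 7) = Gamma(47, 19).
The posterior predictive for a window of length T is Negative Binomial with variance T·α'·(β'+T)/β'² = 5·47·24/361 = 5640/361.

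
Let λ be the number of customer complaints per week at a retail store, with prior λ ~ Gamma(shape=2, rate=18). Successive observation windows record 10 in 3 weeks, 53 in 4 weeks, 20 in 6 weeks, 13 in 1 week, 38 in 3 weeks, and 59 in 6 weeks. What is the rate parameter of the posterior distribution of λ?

41

Total count: 10 + 53 + 20 + 13 + 38 + 59 = 193.
Total exposure: 3 + 4 + 6 + 1 + 3 + 6 = 23 weeks.
Gamma(α, β) with Poisson data over total exposure Σt gives posterior Gamma(α+Σx, β+Σt) = Gamma(195, 41).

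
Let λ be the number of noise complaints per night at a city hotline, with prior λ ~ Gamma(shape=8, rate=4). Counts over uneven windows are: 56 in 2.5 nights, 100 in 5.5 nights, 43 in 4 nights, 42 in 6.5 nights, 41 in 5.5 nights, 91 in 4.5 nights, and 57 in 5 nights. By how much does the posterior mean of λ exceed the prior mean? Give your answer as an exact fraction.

Total count: 56 + 100 + 43 + 42 + 41 + 91 + 57 = 430.
Total exposure: 2.5 + 5.5 + 4 + 6.5 + 5.5 + 4.5 + 5 = 33.5 nights.
Posterior: α' = 8 + 430 = 438, β' = 4 + 33.5 = 75/2.
Posterior mean = 438/(75/2) = 292/25; prior mean = 8/4 = 2. Difference = 292/25 − 2 = 242/25.

242/25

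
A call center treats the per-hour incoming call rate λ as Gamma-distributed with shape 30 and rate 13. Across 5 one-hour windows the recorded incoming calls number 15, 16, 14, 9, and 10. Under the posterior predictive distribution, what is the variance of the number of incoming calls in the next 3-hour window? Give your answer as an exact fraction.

Total count: 15 + 16 + 14 + 9 + 10 = 64.
Total exposure: 5 hours.
Posterior: α' = 30 + 64 = 94, β' = 13 + 5 = 18.
The posterior predictive for a window of length T is Negative Binomial with variance T·α'·(β'+T)/β'² = 3·94·21/324 = 329/18.

329/18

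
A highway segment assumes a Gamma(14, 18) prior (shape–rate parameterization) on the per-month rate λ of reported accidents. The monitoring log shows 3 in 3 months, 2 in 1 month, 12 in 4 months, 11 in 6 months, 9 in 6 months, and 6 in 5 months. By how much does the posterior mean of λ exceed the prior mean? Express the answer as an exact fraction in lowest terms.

212/387

Total count: 3 + 2 + 12 + 11 + 9 + 6 = 43.
Total exposure: 3 + 1 + 4 + 6 + 6 + 5 = 25 months.
Posterior: α' = 14 + 43 = 57, β' = 18 + 25 = 43.
Posterior mean = 57/43 = 57/43; prior mean = 14/18 = 7/9. Difference = 57/43 − 7/9 = 212/387.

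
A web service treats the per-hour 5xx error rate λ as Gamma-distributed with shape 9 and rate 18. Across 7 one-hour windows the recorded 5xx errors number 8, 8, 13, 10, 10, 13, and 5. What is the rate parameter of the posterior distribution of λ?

25

Total count: 8 + 8 + 13 + 10 + 10 + 13 + 5 = 67.
Total exposure: 7 hours.
Conjugate update: add total count to the shape and total exposure to the rate, giving Gamma(76, 25).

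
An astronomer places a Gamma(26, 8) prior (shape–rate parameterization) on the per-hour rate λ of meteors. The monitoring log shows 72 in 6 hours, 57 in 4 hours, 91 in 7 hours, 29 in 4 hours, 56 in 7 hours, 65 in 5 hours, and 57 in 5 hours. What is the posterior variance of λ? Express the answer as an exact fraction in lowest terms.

453/2116

Total count: 72 + 57 + 91 + 29 + 56 + 65 + 57 = 427.
Total exposure: 6 + 4 + 7 + 4 + 7 + 5 + 5 = 38 hours.
Posterior: α' = 26 + 427 = 453, β' = 8 + 38 = 46.
Posterior variance = α'/β'² = 453/2116.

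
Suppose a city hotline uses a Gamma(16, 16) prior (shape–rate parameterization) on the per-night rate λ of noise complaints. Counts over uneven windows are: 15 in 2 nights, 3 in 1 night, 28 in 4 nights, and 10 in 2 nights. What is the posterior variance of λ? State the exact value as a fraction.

72/625

Total count: 15 + 3 + 28 + 10 = 56.
Total exposure: 2 + 1 + 4 + 2 = 9 nights.
Posterior: α' = 16 + 56 = 72, β' = 16 + 9 = 25.
Posterior variance = α'/β'² = 72/625.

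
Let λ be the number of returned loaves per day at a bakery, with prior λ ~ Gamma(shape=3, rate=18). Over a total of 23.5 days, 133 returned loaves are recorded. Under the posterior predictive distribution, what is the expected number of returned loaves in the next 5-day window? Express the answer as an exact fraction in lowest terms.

1360/83

Total count 133 over total exposure 23.5 days.
Gamma(α, β) with Poisson data over total exposure Σt gives posterior Gamma(α+Σx, β+Σt) = Gamma(136, 83/2).
Predictive mean over a 5-day window = T·E[λ|data] = 5·136/(83/2) = 1360/83.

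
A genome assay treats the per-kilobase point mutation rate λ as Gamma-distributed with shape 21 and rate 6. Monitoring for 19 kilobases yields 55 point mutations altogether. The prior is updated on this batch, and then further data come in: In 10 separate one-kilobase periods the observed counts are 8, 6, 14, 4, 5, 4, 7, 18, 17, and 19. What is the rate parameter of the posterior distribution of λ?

35

Total count 55 over total exposure 19 kilobases.
After the first batch: Gamma(21 + 55, 6 + 19) = Gamma(76, 25).
Total count: 8 + 6 + 14 + 4 + 5 + 4 + 7 + 18 + 17 + 19 = 102.
Total exposure: 10 kilobases.
After the second batch: Gamma(76 + 102, 25 + 10) = Gamma(178, 35).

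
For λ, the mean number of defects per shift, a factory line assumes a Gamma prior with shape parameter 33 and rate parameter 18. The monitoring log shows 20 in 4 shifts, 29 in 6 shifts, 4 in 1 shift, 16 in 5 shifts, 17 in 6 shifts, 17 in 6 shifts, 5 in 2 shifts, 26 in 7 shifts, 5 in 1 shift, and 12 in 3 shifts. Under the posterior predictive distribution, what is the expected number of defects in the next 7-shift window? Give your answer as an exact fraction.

Total count: 20 + 29 + 4 + 16 + 17 + 17 + 5 + 26 + 5 + 12 = 151.
Total exposure: 4 + 6 + 1 + 5 + 6 + 6 + 2 + 7 + 1 + 3 = 41 shifts.
Conjugate update: add total count to the shape and total exposure to the rate, giving Gamma(184, 59).
Predictive mean over a 7-shift window = T·E[λ|data] = 7·184/59 = 1288/59.

1288/59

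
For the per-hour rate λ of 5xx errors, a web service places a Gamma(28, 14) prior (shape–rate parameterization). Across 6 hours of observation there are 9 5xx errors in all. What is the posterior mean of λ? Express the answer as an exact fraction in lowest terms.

37/20

Total count 9 over total exposure 6 hours.
Gamma(α, β) with Poisson data over total exposure Σt gives posterior Gamma(α+Σx, β+Σt) = Gamma(37, 20).
Posterior mean = α'/β' = 37/20.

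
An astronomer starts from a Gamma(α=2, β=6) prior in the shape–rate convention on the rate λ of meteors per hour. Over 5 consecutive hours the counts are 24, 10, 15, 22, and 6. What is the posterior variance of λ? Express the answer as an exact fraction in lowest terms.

79/121

Total count: 24 + 10 + 15 + 22 + 6 = 77.
Total exposure: 5 hours.
Conjugate update: add total count to the shape and total exposure to the rate, giving Gamma(79, 11).
Posterior variance = α'/β'² = 79/121.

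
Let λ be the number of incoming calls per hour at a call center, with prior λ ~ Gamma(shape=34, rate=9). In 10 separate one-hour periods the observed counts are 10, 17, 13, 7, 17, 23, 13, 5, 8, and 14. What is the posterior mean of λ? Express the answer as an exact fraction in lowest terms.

161/19

Total count: 10 + 17 + 13 + 7 + 17 + 23 + 13 + 5 + 8 + 14 = 127.
Total exposure: 10 hours.
Posterior: α' = 34 + 127 = 161, β' = 9 + 10 = 19.
Posterior mean = α'/β' = 161/19.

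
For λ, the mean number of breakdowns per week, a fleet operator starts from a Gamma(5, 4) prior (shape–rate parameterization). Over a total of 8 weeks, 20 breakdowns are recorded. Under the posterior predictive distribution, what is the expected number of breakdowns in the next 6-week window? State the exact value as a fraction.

Total count 20 over total exposure 8 weeks.
By Gamma–Poisson conjugacy, the posterior is Gamma(α + Σx, β + Σt) = Gamma(5 + 20, 4 + 8) = Gamma(25, 12).
Predictive mean over a 6-week window = T·E[λ|data] = 6·25/12 = 25/2.

25/2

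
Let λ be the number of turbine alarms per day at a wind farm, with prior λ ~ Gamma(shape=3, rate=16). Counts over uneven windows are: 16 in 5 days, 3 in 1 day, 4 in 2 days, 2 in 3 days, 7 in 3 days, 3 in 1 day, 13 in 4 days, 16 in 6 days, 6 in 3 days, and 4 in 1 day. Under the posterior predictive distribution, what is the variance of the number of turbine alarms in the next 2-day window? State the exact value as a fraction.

7238/2025

Total count: 16 + 3 + 4 + 2 + 7 + 3 + 13 + 16 + 6 + 4 = 74.
Total exposure: 5 + 1 + 2 + 3 + 3 + 1 + 4 + 6 + 3 + 1 = 29 days.
Posterior: α' = 3 + 74 = 77, β' = 16 + 29 = 45.
The posterior predictive for a window of length T is Negative Binomial with variance T·α'·(β'+T)/β'² = 2·77·47/2025 = 7238/2025.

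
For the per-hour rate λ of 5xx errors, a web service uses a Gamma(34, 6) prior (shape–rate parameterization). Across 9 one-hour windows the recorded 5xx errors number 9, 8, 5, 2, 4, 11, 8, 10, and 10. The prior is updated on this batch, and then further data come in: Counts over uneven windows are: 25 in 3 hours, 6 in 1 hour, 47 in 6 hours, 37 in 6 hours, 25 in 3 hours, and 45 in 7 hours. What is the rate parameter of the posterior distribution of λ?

Total count: 9 + 8 + 5 + 2 + 4 + 11 + 8 + 10 + 10 = 67.
Total exposure: 9 hours.
After the first batch: Gamma(34 + 67, 6 + 9) = Gamma(101, 15).
Total count: 25 + 6 + 47 + 37 + 25 + 45 = 185.
Total exposure: 3 + 1 + 6 + 6 + 3 + 7 = 26 hours.
After the second batch: Gamma(101 + 185, 15 + 26) = Gamma(286, 41).

41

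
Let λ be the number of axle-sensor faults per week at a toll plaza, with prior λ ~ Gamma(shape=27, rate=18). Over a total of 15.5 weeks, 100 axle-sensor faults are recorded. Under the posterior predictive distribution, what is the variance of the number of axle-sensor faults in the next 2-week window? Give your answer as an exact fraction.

Total count 100 over total exposure 15.5 weeks.
By Gamma–Poisson conjugacy, the posterior is Gamma(α + Σx, β + Σt) = Gamma(27 + 100, 18 + 15.5) = Gamma(127, 67/2).
The posterior predictive for a window of length T is Negative Binomial with variance T·α'·(β'+T)/β'² = 2·127·(71/2)/(4489/4) = 36068/4489.

36068/4489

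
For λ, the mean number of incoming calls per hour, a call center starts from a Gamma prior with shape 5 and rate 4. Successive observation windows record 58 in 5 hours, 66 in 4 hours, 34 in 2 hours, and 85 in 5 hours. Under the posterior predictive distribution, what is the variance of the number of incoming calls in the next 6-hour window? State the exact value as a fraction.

2418/25

Total count: 58 + 66 + 34 + 85 = 243.
Total exposure: 5 + 4 + 2 + 5 = 16 hours.
The Gamma prior is conjugate for the Poisson rate, so λ | data ~ Gamma(5+243, 4+16) = Gamma(248, 20).
The posterior predictive for a window of length T is Negative Binomial with variance T·α'·(β'+T)/β'² = 6·248·26/400 = 2418/25.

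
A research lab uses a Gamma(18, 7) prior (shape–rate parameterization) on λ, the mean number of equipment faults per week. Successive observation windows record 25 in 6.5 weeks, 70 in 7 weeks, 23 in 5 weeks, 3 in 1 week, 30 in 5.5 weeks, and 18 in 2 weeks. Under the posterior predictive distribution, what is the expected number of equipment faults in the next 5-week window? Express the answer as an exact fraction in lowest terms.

Total count: 25 + 70 + 23 + 3 + 30 + 18 = 169.
Total exposure: 6.5 + 7 + 5 + 1 + 5.5 + 2 = 27 weeks.
Gamma(α, β) with Poisson data over total exposure Σt gives posterior Gamma(α+Σx, β+Σt) = Gamma(187, 34).
Predictive mean over a 5-week window = T·E[λ|data] = 5·187/34 = 55/2.

55/2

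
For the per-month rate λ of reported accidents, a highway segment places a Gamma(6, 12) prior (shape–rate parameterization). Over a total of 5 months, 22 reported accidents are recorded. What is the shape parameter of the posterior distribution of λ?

Total count 22 over total exposure 5 months.
The Gamma prior is conjugate for the Poisson rate, so λ | data ~ Gamma(6+22, 12+5) = Gamma(28, 17).

28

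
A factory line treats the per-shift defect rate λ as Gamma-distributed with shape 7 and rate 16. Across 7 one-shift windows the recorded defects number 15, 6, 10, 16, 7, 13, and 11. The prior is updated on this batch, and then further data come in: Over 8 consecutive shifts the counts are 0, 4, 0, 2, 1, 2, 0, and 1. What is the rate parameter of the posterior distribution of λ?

Total count: 15 + 6 + 10 + 16 + 7 + 13 + 11 = 78.
Total exposure: 7 shifts.
After the first batch: Gamma(7 + 78, 16 + 7) = Gamma(85, 23).
Total count: 0 + 4 + 0 + 2 + 1 + 2 + 0 + 1 = 10.
Total exposure: 8 shifts.
After the second batch: Gamma(85 + 10, 23 + 8) = Gamma(95, 31).

31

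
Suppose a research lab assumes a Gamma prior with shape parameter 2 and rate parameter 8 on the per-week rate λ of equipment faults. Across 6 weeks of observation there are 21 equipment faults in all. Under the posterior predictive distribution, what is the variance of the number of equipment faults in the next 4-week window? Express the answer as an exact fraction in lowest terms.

Total count 21 over total exposure 6 weeks.
The Gamma prior is conjugate for the Poisson rate, so λ | data ~ Gamma(2+21, 8+6) = Gamma(23, 14).
The posterior predictive for a window of length T is Negative Binomial with variance T·α'·(β'+T)/β'² = 4·23·18/196 = 414/49.

414/49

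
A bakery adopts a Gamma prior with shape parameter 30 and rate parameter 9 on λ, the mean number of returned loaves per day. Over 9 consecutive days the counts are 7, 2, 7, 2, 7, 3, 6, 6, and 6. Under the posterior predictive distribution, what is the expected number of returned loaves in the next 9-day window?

38

Total count: 7 + 2 + 7 + 2 + 7 + 3 + 6 + 6 + 6 = 46.
Total exposure: 9 days.
Posterior: α' = 30 + 46 = 76, β' = 9 + 9 = 18.
Predictive mean over a 9-day window = T·E[λ|data] = 9·76/18 = 38.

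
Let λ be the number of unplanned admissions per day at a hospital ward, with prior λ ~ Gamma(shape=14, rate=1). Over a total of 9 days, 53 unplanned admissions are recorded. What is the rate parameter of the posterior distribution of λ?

10

Total count 53 over total exposure 9 days.
The Gamma prior is conjugate for the Poisson rate, so λ | data ~ Gamma(14+53, 1+9) = Gamma(67, 10).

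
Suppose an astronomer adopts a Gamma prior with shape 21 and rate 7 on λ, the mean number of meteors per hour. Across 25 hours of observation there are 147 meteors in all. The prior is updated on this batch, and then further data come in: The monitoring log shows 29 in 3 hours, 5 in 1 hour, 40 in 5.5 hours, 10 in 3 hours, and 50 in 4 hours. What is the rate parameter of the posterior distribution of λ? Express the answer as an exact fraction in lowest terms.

97/2

Total count 147 over total exposure 25 hours.
After the first batch: Gamma(21 + 147, 7 + 25) = Gamma(168, 32).
Total count: 29 + 5 + 40 + 10 + 50 = 134.
Total exposure: 3 + 1 + 5.5 + 3 + 4 = 16.5 hours.
After the second batch: Gamma(168 + 134, 32 + 16.5) = Gamma(302, 97/2).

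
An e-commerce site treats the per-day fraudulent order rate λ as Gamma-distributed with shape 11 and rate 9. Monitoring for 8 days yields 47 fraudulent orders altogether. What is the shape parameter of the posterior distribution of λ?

58

Total count 47 over total exposure 8 days.
Posterior: α' = 11 + 47 = 58, β' = 9 + 8 = 17.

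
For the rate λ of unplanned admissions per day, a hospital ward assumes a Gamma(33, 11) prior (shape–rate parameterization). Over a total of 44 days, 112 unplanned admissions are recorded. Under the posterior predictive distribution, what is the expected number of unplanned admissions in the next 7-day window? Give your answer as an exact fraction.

203/11

Total count 112 over total exposure 44 days.
Conjugate update: add total count to the shape and total exposure to the rate, giving Gamma(145, 55).
Predictive mean over a 7-day window = T·E[λ|data] = 7·145/55 = 203/11.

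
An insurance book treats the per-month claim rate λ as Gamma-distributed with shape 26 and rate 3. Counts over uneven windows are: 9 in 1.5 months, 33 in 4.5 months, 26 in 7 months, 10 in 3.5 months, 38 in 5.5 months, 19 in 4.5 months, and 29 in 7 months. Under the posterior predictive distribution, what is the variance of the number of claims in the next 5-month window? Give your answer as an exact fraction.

157700/5329

Total count: 9 + 33 + 26 + 10 + 38 + 19 + 29 = 164.
Total exposure: 1.5 + 4.5 + 7 + 3.5 + 5.5 + 4.5 + 7 = 33.5 months.
Posterior: α' = 26 + 164 = 190, β' = 3 + 33.5 = 73/2.
The posterior predictive for a window of length T is Negative Binomial with variance T·α'·(β'+T)/β'² = 5·190·(83/2)/(5329/4) = 157700/5329.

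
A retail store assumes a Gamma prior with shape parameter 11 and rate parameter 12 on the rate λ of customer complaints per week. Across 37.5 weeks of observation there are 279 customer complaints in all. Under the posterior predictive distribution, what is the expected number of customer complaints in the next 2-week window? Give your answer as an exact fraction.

1160/99

Total count 279 over total exposure 37.5 weeks.
Posterior: α' = 11 + 279 = 290, β' = 12 + 37.5 = 99/2.
Predictive mean over a 2-week window = T·E[λ|data] = 2·290/(99/2) = 1160/99.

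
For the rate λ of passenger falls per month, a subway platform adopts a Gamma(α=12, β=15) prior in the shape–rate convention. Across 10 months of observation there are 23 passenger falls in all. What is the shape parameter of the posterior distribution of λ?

35

Total count 23 over total exposure 10 months.
Posterior: α' = 12 + 23 = 35, β' = 15 + 10 = 25.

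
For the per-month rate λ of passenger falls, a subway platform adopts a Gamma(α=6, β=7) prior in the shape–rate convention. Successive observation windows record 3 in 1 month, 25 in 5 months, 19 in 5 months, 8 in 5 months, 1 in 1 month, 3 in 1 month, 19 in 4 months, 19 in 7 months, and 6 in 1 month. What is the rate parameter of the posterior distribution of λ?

37

Total count: 3 + 25 + 19 + 8 + 1 + 3 + 19 + 19 + 6 = 103.
Total exposure: 1 + 5 + 5 + 5 + 1 + 1 + 4 + 7 + 1 = 30 months.
The Gamma prior is conjugate for the Poisson rate, so λ | data ~ Gamma(6+103, 7+30) = Gamma(109, 37).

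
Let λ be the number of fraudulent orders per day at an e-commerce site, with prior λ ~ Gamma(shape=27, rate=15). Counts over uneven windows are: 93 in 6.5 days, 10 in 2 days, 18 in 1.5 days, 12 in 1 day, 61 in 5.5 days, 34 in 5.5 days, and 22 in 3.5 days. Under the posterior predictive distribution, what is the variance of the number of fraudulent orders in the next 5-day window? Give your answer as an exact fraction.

Total count: 93 + 10 + 18 + 12 + 61 + 34 + 22 = 250.
Total exposure: 6.5 + 2 + 1.5 + 1 + 5.5 + 5.5 + 3.5 = 25.5 days.
Gamma(α, β) with Poisson data over total exposure Σt gives posterior Gamma(α+Σx, β+Σt) = Gamma(277, 81/2).
The posterior predictive for a window of length T is Negative Binomial with variance T·α'·(β'+T)/β'² = 5·277·(91/2)/(6561/4) = 252070/6561.

252070/6561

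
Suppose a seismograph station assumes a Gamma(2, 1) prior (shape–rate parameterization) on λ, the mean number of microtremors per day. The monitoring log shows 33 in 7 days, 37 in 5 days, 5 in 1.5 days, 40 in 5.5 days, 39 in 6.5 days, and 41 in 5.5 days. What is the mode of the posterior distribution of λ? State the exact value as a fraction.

49/8

Total count: 33 + 37 + 5 + 40 + 39 + 41 = 195.
Total exposure: 7 + 5 + 1.5 + 5.5 + 6.5 + 5.5 = 31 days.
Conjugate update: add total count to the shape and total exposure to the rate, giving Gamma(197, 32).
Posterior mode = (α'−1)/β' = 196/32 = 49/8.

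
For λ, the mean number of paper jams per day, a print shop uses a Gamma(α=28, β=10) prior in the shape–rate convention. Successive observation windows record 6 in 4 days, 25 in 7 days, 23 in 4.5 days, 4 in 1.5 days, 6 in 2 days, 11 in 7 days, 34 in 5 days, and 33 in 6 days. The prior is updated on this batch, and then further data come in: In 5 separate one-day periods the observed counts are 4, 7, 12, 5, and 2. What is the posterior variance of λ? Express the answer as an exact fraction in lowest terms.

Total count: 6 + 25 + 23 + 4 + 6 + 11 + 34 + 33 = 142.
Total exposure: 4 + 7 + 4.5 + 1.5 + 2 + 7 + 5 + 6 = 37 days.
After the first batch: Gamma(28 + 142, 10 + 37) = Gamma(170, 47).
Total count: 4 + 7 + 12 + 5 + 2 = 30.
Total exposure: 5 days.
After the second batch: Gamma(170 + 30, 47 + 5) = Gamma(200, 52).
Posterior variance = α'/β'² = 200/2704 = 25/338.

25/338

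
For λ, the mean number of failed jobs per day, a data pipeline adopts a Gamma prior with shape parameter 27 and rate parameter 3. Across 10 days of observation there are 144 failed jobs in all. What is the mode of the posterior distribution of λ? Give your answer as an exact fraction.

Total count 144 over total exposure 10 days.
Posterior: α' = 27 + 144 = 171, β' = 3 + 10 = 13.
Posterior mode = (α'−1)/β' = 170/13.

170/13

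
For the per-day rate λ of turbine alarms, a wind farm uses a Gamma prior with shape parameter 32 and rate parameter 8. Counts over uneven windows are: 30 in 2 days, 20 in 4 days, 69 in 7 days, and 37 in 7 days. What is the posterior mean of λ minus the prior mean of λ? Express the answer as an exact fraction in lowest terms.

19/7

Total count: 30 + 20 + 69 + 37 = 156.
Total exposure: 2 + 4 + 7 + 7 = 20 days.
Gamma(α, β) with Poisson data over total exposure Σt gives posterior Gamma(α+Σx, β+Σt) = Gamma(188, 28).
Posterior mean = 188/28 = 47/7; prior mean = 32/8 = 4. Difference = 47/7 − 4 = 19/7.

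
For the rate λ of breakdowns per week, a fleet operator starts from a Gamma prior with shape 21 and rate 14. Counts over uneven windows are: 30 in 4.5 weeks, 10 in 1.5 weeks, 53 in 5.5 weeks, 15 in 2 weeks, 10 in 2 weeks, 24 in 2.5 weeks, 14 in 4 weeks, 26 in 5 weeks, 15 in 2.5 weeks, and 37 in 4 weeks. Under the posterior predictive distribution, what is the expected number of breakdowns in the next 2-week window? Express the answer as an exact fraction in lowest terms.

204/19

Total count: 30 + 10 + 53 + 15 + 10 + 24 + 14 + 26 + 15 + 37 = 234.
Total exposure: 4.5 + 1.5 + 5.5 + 2 + 2 + 2.5 + 4 + 5 + 2.5 + 4 = 33.5 weeks.
By Gamma–Poisson conjugacy, the posterior is Gamma(α + Σx, β + Σt) = Gamma(21 + 234, 14 + 33.5) = Gamma(255, 95/2).
Predictive mean over a 2-week window = T·E[λ|data] = 2·255/(95/2) = 204/19.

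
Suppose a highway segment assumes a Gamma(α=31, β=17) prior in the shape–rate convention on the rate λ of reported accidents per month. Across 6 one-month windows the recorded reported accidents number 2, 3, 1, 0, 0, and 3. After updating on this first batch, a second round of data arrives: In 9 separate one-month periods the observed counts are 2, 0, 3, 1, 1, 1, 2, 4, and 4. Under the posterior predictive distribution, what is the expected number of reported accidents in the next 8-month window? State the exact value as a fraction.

29/2

Total count: 2 + 3 + 1 + 0 + 0 + 3 = 9.
Total exposure: 6 months.
After the first batch: Gamma(31 + 9, 17 + 6) = Gamma(40, 23).
Total count: 2 + 0 + 3 + 1 + 1 + 1 + 2 + 4 + 4 = 18.
Total exposure: 9 months.
After the second batch: Gamma(40 + 18, 23 + 9) = Gamma(58, 32).
Predictive mean over an 8-month window = T·E[λ|data] = 8·58/32 = 29/2.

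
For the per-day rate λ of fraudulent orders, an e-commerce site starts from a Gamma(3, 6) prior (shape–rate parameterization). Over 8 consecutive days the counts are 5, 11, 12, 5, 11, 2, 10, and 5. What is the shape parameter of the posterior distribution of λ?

Total count: 5 + 11 + 12 + 5 + 11 + 2 + 10 + 5 = 61.
Total exposure: 8 days.
The Gamma prior is conjugate for the Poisson rate, so λ | data ~ Gamma(3+61, 6+8) = Gamma(64, 14).

64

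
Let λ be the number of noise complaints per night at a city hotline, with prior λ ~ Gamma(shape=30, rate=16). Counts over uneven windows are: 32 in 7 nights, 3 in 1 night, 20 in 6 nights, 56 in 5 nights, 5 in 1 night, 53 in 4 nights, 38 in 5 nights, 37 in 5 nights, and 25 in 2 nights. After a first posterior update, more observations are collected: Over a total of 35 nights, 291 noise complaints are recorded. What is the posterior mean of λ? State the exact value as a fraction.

590/87

Total count: 32 + 3 + 20 + 56 + 5 + 53 + 38 + 37 + 25 = 269.
Total exposure: 7 + 1 + 6 + 5 + 1 + 4 + 5 + 5 + 2 = 36 nights.
After the first batch: Gamma(30 + 269, 16 + 36) = Gamma(299, 52).
Total count 291 over total exposure 35 nights.
After the second batch: Gamma(299 + 291, 52 + 35) = Gamma(590, 87).
Posterior mean = α'/β' = 590/87.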